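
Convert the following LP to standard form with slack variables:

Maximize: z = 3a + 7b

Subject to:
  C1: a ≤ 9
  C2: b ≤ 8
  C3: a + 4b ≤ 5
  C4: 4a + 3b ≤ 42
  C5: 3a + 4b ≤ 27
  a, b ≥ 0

max z = 3a + 7b

s.t.
  a + s1 = 9
  b + s2 = 8
  a + 4b + s3 = 5
  4a + 3b + s4 = 42
  3a + 4b + s5 = 27
  a, b, s1, s2, s3, s4, s5 ≥ 0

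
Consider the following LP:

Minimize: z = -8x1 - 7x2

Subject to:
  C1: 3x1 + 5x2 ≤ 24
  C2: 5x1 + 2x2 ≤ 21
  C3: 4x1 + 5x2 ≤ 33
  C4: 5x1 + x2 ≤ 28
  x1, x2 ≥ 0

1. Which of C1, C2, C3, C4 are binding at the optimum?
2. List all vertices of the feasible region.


1. C1, C2
2. (0, 0), (4.2, 0), (3, 3), (0, 4.8)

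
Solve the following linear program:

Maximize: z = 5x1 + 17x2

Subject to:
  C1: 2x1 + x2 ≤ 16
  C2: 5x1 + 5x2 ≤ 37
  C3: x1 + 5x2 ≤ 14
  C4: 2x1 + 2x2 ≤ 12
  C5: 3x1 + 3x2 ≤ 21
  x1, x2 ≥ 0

Evaluate the objective at each vertex of the feasible region:
  z(0, 0) = 0
  z(6, 0) = 30
  z(4, 2) = 54  ←
  z(0, 2.8) = 47.6
The maximum is at x1 = 4, x2 = 2.

x1 = 4, x2 = 2, z = 54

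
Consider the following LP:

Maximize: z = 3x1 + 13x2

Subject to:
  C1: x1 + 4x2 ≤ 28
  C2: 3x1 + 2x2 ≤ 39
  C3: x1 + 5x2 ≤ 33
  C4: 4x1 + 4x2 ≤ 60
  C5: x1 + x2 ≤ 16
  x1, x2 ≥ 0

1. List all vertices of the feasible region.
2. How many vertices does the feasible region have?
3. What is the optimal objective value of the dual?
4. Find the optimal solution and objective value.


1. (0, 0), (13, 0), (10, 4.5), (8, 5), (0, 6.6)
2. 5
3. 89
4. x1 = 8, x2 = 5, z = 89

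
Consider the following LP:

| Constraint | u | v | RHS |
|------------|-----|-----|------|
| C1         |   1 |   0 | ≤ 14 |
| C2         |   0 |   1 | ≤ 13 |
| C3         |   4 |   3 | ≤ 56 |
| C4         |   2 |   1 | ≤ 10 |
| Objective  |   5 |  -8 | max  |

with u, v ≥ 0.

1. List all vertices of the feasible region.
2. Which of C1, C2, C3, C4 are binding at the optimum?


1. (0, 0), (5, 0), (0, 10)
2. C4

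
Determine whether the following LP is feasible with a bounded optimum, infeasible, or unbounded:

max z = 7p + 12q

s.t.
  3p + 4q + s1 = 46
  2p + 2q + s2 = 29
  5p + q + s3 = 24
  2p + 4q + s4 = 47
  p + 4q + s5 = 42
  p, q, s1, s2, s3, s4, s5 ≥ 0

Feasible with a bounded optimal solution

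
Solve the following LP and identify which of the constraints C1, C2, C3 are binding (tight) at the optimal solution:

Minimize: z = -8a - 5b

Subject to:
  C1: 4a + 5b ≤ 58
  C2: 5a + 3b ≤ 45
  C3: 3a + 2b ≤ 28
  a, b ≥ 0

At a = 6, b = 5, compute slack b - a·x for each constraint:
  C1: 58 − 49 = 9  (slack)
  C2: 45 − 45 = 0  (binding)
  C3: 28 − 28 = 0  (binding)

Optimal: a = 6, b = 5
Binding: C2, C3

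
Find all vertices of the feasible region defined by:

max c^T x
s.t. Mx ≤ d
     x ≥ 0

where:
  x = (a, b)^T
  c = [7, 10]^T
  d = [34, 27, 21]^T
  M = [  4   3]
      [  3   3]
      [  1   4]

(0, 0), (8.5, 0), (7, 2), (5, 4), (0, 5.25)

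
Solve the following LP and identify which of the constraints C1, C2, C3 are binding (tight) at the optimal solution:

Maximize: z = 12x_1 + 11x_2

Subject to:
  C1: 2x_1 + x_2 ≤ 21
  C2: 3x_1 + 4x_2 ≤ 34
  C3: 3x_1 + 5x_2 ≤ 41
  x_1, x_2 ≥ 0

At x_1 = 10, x_2 = 1, compute slack b - a·x for each constraint:
  C1: 21 − 21 = 0  (binding)
  C2: 34 − 34 = 0  (binding)
  C3: 41 − 35 = 6  (slack)

Optimal: x_1 = 10, x_2 = 1
Binding: C1, C2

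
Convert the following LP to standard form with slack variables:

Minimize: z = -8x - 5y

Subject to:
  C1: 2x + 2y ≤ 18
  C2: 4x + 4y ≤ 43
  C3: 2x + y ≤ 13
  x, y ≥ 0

min z = -8x - 5y

s.t.
  2x + 2y + s1 = 18
  4x + 4y + s2 = 43
  2x + y + s3 = 13
  x, y, s1, s2, s3 ≥ 0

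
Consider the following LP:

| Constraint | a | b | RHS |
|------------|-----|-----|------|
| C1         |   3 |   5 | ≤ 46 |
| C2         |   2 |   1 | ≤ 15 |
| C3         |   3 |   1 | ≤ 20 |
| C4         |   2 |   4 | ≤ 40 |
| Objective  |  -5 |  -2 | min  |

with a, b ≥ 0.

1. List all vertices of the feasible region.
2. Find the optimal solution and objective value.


1. (0, 0), (6.667, 0), (5, 5), (4.143, 6.714), (0, 9.2)
2. a = 5, b = 5, z = -35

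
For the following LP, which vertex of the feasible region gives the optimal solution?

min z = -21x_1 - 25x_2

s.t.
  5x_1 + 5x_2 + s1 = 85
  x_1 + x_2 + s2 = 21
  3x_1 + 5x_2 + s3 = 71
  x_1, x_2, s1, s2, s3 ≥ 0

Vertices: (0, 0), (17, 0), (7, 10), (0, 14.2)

Evaluate the objective at each vertex of the feasible region:
  z(0, 0) = 0
  z(17, 0) = -357
  z(7, 10) = -397  ←
  z(0, 14.2) = -355
The minimum is at x_1 = 7, x_2 = 10.

(7, 10)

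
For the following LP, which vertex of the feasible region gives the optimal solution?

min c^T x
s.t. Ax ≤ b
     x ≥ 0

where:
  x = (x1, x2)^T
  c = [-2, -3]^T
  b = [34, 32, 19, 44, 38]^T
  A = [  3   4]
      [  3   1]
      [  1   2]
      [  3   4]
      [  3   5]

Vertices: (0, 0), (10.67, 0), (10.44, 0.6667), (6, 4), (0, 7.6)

Evaluate the objective at each vertex of the feasible region:
  z(0, 0) = 0
  z(10.67, 0) = -21.33
  z(10.44, 0.6667) = -22.89
  z(6, 4) = -24  ←
  z(0, 7.6) = -22.8
The minimum is at x1 = 6, x2 = 4.

(6, 4)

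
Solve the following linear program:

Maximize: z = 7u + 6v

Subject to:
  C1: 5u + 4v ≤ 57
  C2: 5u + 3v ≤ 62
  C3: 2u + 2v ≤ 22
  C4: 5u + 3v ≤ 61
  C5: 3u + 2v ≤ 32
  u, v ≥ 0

Evaluate the objective at each vertex of the feasible region:
  z(0, 0) = 0
  z(10.67, 0) = 74.67
  z(10, 1) = 76  ←
  z(0, 11) = 66
The maximum is at u = 10, v = 1.

u = 10, v = 1, z = 76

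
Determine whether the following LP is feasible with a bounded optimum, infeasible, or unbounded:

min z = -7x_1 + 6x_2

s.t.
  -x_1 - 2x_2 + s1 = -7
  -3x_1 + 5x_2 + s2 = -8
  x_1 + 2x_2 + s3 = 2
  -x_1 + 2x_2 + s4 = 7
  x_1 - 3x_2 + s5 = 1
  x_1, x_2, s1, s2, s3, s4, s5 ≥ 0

Infeasible (no feasible solution exists)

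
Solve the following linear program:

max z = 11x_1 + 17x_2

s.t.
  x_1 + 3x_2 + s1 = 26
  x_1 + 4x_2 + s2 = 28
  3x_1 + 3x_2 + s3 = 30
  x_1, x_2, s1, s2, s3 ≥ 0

Evaluate the objective at each vertex of the feasible region:
  z(0, 0) = 0
  z(10, 0) = 110
  z(4, 6) = 146  ←
  z(0, 7) = 119
The maximum is at x_1 = 4, x_2 = 6.

x_1 = 4, x_2 = 6, z = 146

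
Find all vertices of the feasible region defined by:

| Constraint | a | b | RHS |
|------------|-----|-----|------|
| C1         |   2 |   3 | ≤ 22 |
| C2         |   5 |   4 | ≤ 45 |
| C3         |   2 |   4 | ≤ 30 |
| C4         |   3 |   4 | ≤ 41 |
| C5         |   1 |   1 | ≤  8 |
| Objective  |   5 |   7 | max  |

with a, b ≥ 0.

(0, 0), (8, 0), (2, 6), (0, 7.333)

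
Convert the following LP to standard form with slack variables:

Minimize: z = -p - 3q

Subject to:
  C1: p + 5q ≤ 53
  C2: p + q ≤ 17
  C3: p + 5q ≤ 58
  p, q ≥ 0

min z = -p - 3q

s.t.
  p + 5q + s1 = 53
  p + q + s2 = 17
  p + 5q + s3 = 58
  p, q, s1, s2, s3 ≥ 0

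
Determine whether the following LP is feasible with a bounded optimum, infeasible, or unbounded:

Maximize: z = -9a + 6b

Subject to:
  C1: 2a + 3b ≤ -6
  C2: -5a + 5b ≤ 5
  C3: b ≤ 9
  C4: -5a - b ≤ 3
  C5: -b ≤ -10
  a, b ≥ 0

Infeasible (no feasible solution exists)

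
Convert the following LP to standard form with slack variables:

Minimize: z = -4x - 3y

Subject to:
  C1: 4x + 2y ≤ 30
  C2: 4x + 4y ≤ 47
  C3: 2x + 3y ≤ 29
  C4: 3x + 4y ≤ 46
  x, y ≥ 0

min z = -4x - 3y

s.t.
  4x + 2y + s1 = 30
  4x + 4y + s2 = 47
  2x + 3y + s3 = 29
  3x + 4y + s4 = 46
  x, y, s1, s2, s3, s4 ≥ 0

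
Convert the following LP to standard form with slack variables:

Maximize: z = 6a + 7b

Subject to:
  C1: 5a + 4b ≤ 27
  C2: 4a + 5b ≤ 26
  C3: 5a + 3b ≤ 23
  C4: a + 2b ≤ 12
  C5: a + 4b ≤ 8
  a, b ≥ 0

max z = 6a + 7b

s.t.
  5a + 4b + s1 = 27
  4a + 5b + s2 = 26
  5a + 3b + s3 = 23
  a + 2b + s4 = 12
  a + 4b + s5 = 8
  a, b, s1, s2, s3, s4, s5 ≥ 0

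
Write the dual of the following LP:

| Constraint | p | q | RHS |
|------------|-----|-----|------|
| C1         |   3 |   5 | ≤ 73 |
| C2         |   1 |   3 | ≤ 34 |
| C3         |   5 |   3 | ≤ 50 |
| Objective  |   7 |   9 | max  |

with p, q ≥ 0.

Primal max cᵀx s.t. Ax ≤ b, x ≥ 0  →  Dual min bᵀy s.t. Aᵀy ≥ c, y ≥ 0.

Minimize: z = 73y1 + 34y2 + 50y3

Subject to:
  3y1 + y2 + 5y3 ≥ 7
  5y1 + 3y2 + 3y3 ≥ 9
  y1, y2, y3 ≥ 0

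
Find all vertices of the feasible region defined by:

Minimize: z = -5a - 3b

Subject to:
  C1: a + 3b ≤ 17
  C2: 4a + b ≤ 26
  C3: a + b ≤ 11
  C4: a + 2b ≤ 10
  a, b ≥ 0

(0, 0), (6.5, 0), (6, 2), (0, 5)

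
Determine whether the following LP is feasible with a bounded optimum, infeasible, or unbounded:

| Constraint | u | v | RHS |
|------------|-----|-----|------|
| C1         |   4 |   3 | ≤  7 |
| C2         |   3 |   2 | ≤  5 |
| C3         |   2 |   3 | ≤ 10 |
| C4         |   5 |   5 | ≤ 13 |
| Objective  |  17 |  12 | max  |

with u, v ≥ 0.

Feasible with a bounded optimal solution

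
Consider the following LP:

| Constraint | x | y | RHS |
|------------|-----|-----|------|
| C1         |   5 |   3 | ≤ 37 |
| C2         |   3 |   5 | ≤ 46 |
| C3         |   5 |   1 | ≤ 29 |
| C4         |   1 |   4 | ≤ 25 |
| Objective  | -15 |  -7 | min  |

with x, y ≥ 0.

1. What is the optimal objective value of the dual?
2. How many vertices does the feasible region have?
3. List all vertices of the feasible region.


1. -103
2. 5
3. (0, 0), (5.8, 0), (5, 4), (4.294, 5.176), (0, 6.25)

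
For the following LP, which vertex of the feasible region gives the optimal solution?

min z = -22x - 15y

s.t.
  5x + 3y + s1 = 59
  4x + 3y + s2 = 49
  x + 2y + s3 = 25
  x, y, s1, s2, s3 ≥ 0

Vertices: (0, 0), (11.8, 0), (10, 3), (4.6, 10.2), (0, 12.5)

Evaluate the objective at each vertex of the feasible region:
  z(0, 0) = 0
  z(11.8, 0) = -259.6
  z(10, 3) = -265  ←
  z(4.6, 10.2) = -254.2
  z(0, 12.5) = -187.5
The minimum is at x = 10, y = 3.

(10, 3)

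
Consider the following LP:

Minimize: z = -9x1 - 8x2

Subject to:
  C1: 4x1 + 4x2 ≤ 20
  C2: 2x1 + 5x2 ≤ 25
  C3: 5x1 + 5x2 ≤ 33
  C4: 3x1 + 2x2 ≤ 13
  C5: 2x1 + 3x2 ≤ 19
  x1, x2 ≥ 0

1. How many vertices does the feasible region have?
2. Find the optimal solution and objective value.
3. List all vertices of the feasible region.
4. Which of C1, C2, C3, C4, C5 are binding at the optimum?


1. 4
2. x1 = 3, x2 = 2, z = -43
3. (0, 0), (4.333, 0), (3, 2), (0, 5)
4. C1, C4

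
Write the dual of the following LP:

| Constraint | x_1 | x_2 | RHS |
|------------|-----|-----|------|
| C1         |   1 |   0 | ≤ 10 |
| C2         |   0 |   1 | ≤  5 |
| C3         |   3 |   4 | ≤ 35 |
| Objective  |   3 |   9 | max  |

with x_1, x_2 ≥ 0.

Primal max cᵀx s.t. Ax ≤ b, x ≥ 0  →  Dual min bᵀy s.t. Aᵀy ≥ c, y ≥ 0.

Minimize: z = 10y1 + 5y2 + 35y3

Subject to:
  y1 + 3y3 ≥ 3
  y2 + 4y3 ≥ 9
  y1, y2, y3 ≥ 0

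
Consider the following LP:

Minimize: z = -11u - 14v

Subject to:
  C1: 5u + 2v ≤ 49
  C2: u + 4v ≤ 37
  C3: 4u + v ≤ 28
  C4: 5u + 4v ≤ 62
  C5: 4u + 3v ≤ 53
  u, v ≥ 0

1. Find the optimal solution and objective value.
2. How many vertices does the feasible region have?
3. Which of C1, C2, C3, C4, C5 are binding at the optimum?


1. u = 5, v = 8, z = -167
2. 4
3. C2, C3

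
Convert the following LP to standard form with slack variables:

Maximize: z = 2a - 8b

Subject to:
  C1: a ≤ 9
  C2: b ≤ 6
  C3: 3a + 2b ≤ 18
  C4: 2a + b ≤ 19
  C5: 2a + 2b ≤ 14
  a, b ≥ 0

max z = 2a - 8b

s.t.
  a + s1 = 9
  b + s2 = 6
  3a + 2b + s3 = 18
  2a + b + s4 = 19
  2a + 2b + s5 = 14
  a, b, s1, s2, s3, s4, s5 ≥ 0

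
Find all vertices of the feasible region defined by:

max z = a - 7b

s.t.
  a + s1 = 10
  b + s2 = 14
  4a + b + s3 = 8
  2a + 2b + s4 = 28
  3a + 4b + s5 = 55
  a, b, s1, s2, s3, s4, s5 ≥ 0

(0, 0), (2, 0), (0, 8)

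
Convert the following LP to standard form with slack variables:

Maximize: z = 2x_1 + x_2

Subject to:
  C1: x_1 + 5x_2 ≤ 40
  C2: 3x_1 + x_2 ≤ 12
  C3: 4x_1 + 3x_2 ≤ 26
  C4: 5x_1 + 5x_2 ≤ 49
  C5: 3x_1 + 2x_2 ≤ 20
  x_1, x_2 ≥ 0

max z = 2x_1 + x_2

s.t.
  x_1 + 5x_2 + s1 = 40
  3x_1 + x_2 + s2 = 12
  4x_1 + 3x_2 + s3 = 26
  5x_1 + 5x_2 + s4 = 49
  3x_1 + 2x_2 + s5 = 20
  x_1, x_2, s1, s2, s3, s4, s5 ≥ 0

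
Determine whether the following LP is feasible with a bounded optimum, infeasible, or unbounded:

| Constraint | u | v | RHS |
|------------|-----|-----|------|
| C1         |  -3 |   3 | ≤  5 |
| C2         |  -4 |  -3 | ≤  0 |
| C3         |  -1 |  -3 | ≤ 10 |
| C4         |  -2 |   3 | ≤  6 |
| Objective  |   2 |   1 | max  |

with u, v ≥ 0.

Unbounded (objective can increase without bound)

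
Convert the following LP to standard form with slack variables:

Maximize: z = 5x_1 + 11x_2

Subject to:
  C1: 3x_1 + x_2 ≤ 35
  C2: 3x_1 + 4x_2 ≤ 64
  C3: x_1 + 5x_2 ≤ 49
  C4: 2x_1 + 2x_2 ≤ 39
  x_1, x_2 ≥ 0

max z = 5x_1 + 11x_2

s.t.
  3x_1 + x_2 + s1 = 35
  3x_1 + 4x_2 + s2 = 64
  x_1 + 5x_2 + s3 = 49
  2x_1 + 2x_2 + s4 = 39
  x_1, x_2, s1, s2, s3, s4 ≥ 0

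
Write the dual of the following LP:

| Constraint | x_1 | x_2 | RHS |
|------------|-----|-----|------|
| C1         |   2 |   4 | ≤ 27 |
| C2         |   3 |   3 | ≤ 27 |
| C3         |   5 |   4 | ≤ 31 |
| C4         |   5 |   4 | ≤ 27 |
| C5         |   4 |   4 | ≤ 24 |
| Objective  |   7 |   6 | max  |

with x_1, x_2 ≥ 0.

Primal max cᵀx s.t. Ax ≤ b, x ≥ 0  →  Dual min bᵀy s.t. Aᵀy ≥ c, y ≥ 0.

Minimize: z = 27y1 + 27y2 + 31y3 + 27y4 + 24y5

Subject to:
  2y1 + 3y2 + 5y3 + 5y4 + 4y5 ≥ 7
  4y1 + 3y2 + 4y3 + 4y4 + 4y5 ≥ 6
  y1, y2, y3, y4, y5 ≥ 0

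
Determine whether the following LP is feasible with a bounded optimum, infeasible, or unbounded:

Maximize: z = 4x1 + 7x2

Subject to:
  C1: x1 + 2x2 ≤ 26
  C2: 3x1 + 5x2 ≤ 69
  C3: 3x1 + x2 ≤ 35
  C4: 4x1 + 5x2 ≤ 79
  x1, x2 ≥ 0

Feasible with a bounded optimal solution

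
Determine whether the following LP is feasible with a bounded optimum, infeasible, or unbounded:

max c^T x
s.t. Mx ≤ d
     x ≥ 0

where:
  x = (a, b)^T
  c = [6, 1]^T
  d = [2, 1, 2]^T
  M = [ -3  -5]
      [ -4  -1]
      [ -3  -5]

Unbounded (objective can increase without bound)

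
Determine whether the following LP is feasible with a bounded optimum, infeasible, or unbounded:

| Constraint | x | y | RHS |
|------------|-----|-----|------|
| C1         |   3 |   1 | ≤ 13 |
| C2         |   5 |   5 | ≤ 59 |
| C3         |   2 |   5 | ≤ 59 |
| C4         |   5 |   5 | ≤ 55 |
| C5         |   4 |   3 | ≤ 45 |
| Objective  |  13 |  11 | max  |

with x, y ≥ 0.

Feasible with a bounded optimal solution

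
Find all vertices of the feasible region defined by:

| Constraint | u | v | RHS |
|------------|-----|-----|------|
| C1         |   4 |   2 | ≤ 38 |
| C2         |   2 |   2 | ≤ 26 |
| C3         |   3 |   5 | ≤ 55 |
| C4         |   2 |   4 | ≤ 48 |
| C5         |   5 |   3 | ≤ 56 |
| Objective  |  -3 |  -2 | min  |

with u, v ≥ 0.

(0, 0), (9.5, 0), (6, 7), (5, 8), (0, 11)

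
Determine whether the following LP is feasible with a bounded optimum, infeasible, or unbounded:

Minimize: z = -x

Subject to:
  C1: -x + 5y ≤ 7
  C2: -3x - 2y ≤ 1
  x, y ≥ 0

Unbounded (objective can decrease without bound)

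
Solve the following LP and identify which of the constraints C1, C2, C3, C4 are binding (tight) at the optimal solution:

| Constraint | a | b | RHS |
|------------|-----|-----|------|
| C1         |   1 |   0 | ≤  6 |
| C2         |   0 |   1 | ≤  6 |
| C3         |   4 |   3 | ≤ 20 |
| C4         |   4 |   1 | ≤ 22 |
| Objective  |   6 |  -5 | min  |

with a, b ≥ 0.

At a = 0, b = 6, compute slack b - a·x for each constraint:
  C1: 6 − 0 = 6  (slack)
  C2: 6 − 6 = 0  (binding)
  C3: 20 − 18 = 2  (slack)
  C4: 22 − 6 = 16  (slack)

Optimal: a = 0, b = 6
Binding: C2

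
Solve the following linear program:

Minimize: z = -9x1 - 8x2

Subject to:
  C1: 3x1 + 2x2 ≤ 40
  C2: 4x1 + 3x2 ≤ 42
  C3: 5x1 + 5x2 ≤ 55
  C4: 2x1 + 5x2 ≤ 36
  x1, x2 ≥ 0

Evaluate the objective at each vertex of the feasible region:
  z(0, 0) = 0
  z(10.5, 0) = -94.5
  z(9, 2) = -97  ←
  z(6.333, 4.667) = -94.33
  z(0, 7.2) = -57.6
The minimum is at x1 = 9, x2 = 2.

x1 = 9, x2 = 2, z = -97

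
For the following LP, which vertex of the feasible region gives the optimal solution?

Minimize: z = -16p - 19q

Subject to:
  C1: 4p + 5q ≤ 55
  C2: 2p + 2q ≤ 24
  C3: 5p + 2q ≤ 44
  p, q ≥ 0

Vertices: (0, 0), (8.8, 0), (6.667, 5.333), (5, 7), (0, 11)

Evaluate the objective at each vertex of the feasible region:
  z(0, 0) = 0
  z(8.8, 0) = -140.8
  z(6.667, 5.333) = -208
  z(5, 7) = -213  ←
  z(0, 11) = -209
The minimum is at p = 5, q = 7.

(5, 7)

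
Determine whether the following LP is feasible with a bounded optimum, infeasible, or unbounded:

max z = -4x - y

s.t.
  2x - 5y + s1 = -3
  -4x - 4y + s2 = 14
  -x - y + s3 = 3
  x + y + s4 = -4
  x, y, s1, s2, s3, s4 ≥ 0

Infeasible (no feasible solution exists)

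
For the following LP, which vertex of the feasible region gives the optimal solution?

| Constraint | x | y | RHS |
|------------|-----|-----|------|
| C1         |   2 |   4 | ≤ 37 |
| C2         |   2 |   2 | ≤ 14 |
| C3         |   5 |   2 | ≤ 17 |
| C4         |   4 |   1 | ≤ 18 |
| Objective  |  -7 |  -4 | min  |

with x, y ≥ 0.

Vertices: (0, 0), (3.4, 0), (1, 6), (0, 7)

Evaluate the objective at each vertex of the feasible region:
  z(0, 0) = 0
  z(3.4, 0) = -23.8
  z(1, 6) = -31  ←
  z(0, 7) = -28
The minimum is at x = 1, y = 6.

(1, 6)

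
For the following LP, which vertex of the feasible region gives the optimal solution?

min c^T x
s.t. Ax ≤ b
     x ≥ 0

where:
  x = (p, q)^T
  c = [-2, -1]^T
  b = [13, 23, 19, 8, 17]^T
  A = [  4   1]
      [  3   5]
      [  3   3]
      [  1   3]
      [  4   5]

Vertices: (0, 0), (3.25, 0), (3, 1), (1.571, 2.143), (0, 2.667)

Evaluate the objective at each vertex of the feasible region:
  z(0, 0) = 0
  z(3.25, 0) = -6.5
  z(3, 1) = -7  ←
  z(1.571, 2.143) = -5.286
  z(0, 2.667) = -2.667
The minimum is at p = 3, q = 1.

(3, 1)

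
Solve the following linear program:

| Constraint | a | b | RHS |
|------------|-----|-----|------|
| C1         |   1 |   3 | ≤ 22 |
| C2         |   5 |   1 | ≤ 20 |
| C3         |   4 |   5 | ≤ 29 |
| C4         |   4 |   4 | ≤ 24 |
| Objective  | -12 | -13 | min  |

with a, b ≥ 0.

Evaluate the objective at each vertex of the feasible region:
  z(0, 0) = 0
  z(4, 0) = -48
  z(3.5, 2.5) = -74.5
  z(1, 5) = -77  ←
  z(0, 5.8) = -75.4
The minimum is at a = 1, b = 5.

a = 1, b = 5, z = -77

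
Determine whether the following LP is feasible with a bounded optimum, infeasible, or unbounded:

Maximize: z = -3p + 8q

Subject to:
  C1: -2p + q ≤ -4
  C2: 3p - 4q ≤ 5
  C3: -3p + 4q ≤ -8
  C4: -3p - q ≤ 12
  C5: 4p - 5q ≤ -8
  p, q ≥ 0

Infeasible (no feasible solution exists)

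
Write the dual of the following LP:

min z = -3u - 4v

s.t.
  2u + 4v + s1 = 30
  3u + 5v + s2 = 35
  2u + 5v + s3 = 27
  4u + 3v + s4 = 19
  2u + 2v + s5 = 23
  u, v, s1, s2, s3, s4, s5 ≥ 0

Primal min cᵀx s.t. Ax ≤ b, x ≥ 0  →  Dual max −bᵀy s.t. Aᵀy ≥ −c, y ≥ 0.

Maximize: z = -30y1 - 35y2 - 27y3 - 19y4 - 23y5

Subject to:
  2y1 + 3y2 + 2y3 + 4y4 + 2y5 ≥ 3
  4y1 + 5y2 + 5y3 + 3y4 + 2y5 ≥ 4
  y1, y2, y3, y4, y5 ≥ 0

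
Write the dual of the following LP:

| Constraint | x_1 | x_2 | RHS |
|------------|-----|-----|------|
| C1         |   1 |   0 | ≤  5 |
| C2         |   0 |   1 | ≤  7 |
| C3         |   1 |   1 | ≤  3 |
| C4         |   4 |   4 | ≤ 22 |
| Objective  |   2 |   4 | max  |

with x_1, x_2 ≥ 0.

Primal max cᵀx s.t. Ax ≤ b, x ≥ 0  →  Dual min bᵀy s.t. Aᵀy ≥ c, y ≥ 0.

Minimize: z = 5y1 + 7y2 + 3y3 + 22y4

Subject to:
  y1 + y3 + 4y4 ≥ 2
  y2 + y3 + 4y4 ≥ 4
  y1, y2, y3, y4 ≥ 0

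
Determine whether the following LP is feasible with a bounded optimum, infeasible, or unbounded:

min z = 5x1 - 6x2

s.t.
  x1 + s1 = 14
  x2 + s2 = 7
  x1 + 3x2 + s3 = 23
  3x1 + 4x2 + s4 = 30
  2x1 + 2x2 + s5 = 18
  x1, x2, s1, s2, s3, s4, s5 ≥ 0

Feasible with a bounded optimal solution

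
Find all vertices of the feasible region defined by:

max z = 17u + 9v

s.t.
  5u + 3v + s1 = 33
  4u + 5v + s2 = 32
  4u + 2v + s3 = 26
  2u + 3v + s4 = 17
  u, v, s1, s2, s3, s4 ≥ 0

(0, 0), (6.5, 0), (6, 1), (5.333, 2.111), (0, 5.667)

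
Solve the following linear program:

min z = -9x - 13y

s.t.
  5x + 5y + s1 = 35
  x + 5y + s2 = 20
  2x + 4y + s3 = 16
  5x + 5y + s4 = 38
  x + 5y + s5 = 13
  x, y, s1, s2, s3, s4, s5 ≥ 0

Evaluate the objective at each vertex of the feasible region:
  z(0, 0) = 0
  z(7, 0) = -63
  z(6, 1) = -67  ←
  z(4.667, 1.667) = -63.67
  z(0, 2.6) = -33.8
The minimum is at x = 6, y = 1.

x = 6, y = 1, z = -67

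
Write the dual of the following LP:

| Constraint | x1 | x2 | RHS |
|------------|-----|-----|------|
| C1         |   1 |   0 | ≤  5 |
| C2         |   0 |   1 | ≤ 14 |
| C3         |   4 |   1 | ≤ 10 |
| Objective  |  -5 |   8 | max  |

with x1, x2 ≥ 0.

Primal max cᵀx s.t. Ax ≤ b, x ≥ 0  →  Dual min bᵀy s.t. Aᵀy ≥ c, y ≥ 0.

Minimize: z = 5y1 + 14y2 + 10y3

Subject to:
  y1 + 4y3 ≥ -5
  y2 + y3 ≥ 8
  y1, y2, y3 ≥ 0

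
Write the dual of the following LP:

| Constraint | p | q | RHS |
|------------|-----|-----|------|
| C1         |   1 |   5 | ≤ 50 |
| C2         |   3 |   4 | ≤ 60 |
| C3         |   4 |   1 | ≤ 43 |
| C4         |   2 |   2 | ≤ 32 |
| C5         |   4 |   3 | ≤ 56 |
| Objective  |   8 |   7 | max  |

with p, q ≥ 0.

Primal max cᵀx s.t. Ax ≤ b, x ≥ 0  →  Dual min bᵀy s.t. Aᵀy ≥ c, y ≥ 0.

Minimize: z = 50y1 + 60y2 + 43y3 + 32y4 + 56y5

Subject to:
  y1 + 3y2 + 4y3 + 2y4 + 4y5 ≥ 8
  5y1 + 4y2 + y3 + 2y4 + 3y5 ≥ 7
  y1, y2, y3, y4, y5 ≥ 0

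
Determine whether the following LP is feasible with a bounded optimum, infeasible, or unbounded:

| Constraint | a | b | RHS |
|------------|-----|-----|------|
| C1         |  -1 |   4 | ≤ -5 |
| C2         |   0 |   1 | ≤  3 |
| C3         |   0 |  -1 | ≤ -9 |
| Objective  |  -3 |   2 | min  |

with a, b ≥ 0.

Infeasible (no feasible solution exists)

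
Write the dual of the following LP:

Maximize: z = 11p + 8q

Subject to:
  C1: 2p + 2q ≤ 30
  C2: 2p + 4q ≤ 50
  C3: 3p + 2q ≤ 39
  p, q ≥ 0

Primal max cᵀx s.t. Ax ≤ b, x ≥ 0  →  Dual min bᵀy s.t. Aᵀy ≥ c, y ≥ 0.

Minimize: z = 30y1 + 50y2 + 39y3

Subject to:
  2y1 + 2y2 + 3y3 ≥ 11
  2y1 + 4y2 + 2y3 ≥ 8
  y1, y2, y3 ≥ 0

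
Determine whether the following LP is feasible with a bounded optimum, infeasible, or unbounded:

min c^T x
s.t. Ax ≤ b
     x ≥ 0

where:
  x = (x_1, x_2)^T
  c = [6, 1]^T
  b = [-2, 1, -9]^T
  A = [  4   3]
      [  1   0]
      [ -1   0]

Infeasible (no feasible solution exists)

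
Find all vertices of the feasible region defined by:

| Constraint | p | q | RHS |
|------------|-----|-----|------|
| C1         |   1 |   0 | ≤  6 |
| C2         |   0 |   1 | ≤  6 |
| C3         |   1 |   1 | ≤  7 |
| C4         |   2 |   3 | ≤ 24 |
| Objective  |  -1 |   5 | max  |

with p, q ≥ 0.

(0, 0), (6, 0), (6, 1), (1, 6), (0, 6)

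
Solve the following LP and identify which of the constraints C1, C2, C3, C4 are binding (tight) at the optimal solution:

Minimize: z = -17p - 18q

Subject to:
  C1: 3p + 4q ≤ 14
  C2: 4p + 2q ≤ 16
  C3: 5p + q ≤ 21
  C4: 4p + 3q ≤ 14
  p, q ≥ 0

At p = 2, q = 2, compute slack b - a·x for each constraint:
  C1: 14 − 14 = 0  (binding)
  C2: 16 − 12 = 4  (slack)
  C3: 21 − 12 = 9  (slack)
  C4: 14 − 14 = 0  (binding)

Optimal: p = 2, q = 2
Binding: C1, C4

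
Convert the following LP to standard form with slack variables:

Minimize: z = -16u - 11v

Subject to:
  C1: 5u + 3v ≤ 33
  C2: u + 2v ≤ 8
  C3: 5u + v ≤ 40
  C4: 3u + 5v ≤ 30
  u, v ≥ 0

min z = -16u - 11v

s.t.
  5u + 3v + s1 = 33
  u + 2v + s2 = 8
  5u + v + s3 = 40
  3u + 5v + s4 = 30
  u, v, s1, s2, s3, s4 ≥ 0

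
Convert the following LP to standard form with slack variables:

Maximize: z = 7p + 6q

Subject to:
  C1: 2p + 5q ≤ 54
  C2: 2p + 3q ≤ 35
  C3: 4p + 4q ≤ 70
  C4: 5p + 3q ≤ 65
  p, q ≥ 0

max z = 7p + 6q

s.t.
  2p + 5q + s1 = 54
  2p + 3q + s2 = 35
  4p + 4q + s3 = 70
  5p + 3q + s4 = 65
  p, q, s1, s2, s3, s4 ≥ 0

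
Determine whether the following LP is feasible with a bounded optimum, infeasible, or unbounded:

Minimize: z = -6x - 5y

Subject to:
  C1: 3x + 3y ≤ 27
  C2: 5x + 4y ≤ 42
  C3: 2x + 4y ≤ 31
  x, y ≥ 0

Feasible with a bounded optimal solution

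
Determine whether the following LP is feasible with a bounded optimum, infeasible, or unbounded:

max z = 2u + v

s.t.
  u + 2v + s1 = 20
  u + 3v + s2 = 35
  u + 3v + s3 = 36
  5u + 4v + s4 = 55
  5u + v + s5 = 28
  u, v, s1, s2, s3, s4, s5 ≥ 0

Feasible with a bounded optimal solution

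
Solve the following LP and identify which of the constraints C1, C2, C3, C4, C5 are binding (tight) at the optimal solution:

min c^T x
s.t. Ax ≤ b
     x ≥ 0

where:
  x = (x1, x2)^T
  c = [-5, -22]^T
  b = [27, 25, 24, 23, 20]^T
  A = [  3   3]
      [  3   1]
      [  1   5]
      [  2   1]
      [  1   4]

At x1 = 4, x2 = 4, compute slack b - a·x for each constraint:
  C1: 27 − 24 = 3  (slack)
  C2: 25 − 16 = 9  (slack)
  C3: 24 − 24 = 0  (binding)
  C4: 23 − 12 = 11  (slack)
  C5: 20 − 20 = 0  (binding)

Optimal: x1 = 4, x2 = 4
Binding: C3, C5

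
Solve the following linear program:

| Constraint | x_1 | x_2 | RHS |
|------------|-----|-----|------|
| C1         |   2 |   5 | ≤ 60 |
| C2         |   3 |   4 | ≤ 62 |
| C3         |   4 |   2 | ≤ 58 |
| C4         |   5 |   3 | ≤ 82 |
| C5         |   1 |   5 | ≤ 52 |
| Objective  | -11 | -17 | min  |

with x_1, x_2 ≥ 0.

Evaluate the objective at each vertex of the feasible region:
  z(0, 0) = 0
  z(14.5, 0) = -159.5
  z(10.8, 7.4) = -244.6
  z(10, 8) = -246  ←
  z(8, 8.8) = -237.6
  z(0, 10.4) = -176.8
The minimum is at x_1 = 10, x_2 = 8.

x_1 = 10, x_2 = 8, z = -246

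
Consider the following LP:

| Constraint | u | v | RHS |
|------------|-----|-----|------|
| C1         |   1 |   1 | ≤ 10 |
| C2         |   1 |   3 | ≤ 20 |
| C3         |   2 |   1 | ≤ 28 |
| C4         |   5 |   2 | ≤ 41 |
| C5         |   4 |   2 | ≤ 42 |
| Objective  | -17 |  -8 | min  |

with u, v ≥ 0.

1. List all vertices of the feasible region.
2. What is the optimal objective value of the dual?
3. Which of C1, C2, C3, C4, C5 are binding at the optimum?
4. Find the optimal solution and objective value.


1. (0, 0), (8.2, 0), (7, 3), (5, 5), (0, 6.667)
2. -143
3. C1, C4
4. u = 7, v = 3, z = -143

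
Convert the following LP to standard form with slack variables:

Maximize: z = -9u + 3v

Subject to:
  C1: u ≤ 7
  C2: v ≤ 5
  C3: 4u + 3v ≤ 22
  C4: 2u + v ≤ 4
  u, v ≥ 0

max z = -9u + 3v

s.t.
  u + s1 = 7
  v + s2 = 5
  4u + 3v + s3 = 22
  2u + v + s4 = 4
  u, v, s1, s2, s3, s4 ≥ 0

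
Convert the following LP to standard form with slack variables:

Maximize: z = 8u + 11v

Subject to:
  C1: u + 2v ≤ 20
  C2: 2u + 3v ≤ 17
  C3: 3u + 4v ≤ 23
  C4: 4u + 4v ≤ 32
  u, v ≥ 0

max z = 8u + 11v

s.t.
  u + 2v + s1 = 20
  2u + 3v + s2 = 17
  3u + 4v + s3 = 23
  4u + 4v + s4 = 32
  u, v, s1, s2, s3, s4 ≥ 0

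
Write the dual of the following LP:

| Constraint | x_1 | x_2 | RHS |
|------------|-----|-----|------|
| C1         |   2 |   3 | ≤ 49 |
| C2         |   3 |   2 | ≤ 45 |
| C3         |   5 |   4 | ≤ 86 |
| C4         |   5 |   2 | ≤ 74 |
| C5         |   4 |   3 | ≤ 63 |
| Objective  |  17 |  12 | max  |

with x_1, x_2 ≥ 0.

Primal max cᵀx s.t. Ax ≤ b, x ≥ 0  →  Dual min bᵀy s.t. Aᵀy ≥ c, y ≥ 0.

Minimize: z = 49y1 + 45y2 + 86y3 + 74y4 + 63y5

Subject to:
  2y1 + 3y2 + 5y3 + 5y4 + 4y5 ≥ 17
  3y1 + 2y2 + 4y3 + 2y4 + 3y5 ≥ 12
  y1, y2, y3, y4, y5 ≥ 0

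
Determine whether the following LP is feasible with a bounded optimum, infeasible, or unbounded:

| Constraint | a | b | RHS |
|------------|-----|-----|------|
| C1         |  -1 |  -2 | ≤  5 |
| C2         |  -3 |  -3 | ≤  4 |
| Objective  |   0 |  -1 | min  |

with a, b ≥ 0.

Unbounded (objective can decrease without bound)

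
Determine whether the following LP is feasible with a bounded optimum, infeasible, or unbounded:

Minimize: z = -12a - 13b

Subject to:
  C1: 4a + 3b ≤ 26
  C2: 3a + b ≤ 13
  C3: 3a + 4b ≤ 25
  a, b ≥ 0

Feasible with a bounded optimal solution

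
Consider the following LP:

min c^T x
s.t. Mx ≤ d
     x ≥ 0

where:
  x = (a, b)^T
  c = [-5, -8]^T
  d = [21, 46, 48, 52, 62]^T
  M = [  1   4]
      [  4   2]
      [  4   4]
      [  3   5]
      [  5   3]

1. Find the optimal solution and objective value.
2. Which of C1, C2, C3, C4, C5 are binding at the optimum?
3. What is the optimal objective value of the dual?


1. a = 9, b = 3, z = -69
2. C1, C3
3. -69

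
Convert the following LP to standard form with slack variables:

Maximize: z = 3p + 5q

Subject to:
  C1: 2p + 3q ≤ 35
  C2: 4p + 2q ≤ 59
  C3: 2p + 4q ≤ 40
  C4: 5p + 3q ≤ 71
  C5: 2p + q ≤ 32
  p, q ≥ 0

max z = 3p + 5q

s.t.
  2p + 3q + s1 = 35
  4p + 2q + s2 = 59
  2p + 4q + s3 = 40
  5p + 3q + s4 = 71
  2p + q + s5 = 32
  p, q, s1, s2, s3, s4, s5 ≥ 0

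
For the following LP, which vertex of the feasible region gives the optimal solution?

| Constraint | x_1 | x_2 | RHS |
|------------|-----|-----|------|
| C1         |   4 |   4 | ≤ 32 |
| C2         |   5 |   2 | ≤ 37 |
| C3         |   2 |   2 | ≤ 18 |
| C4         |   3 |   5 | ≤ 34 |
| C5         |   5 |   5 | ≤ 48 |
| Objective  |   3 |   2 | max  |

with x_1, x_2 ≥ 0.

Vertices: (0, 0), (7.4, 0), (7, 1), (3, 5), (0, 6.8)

Evaluate the objective at each vertex of the feasible region:
  z(0, 0) = 0
  z(7.4, 0) = 22.2
  z(7, 1) = 23  ←
  z(3, 5) = 19
  z(0, 6.8) = 13.6
The maximum is at x_1 = 7, x_2 = 1.

(7, 1)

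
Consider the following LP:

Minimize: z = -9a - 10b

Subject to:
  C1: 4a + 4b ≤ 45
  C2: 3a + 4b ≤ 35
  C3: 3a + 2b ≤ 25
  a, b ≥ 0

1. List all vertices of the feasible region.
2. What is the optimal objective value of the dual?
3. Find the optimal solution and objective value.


1. (0, 0), (8.333, 0), (5, 5), (0, 8.75)
2. -95
3. a = 5, b = 5, z = -95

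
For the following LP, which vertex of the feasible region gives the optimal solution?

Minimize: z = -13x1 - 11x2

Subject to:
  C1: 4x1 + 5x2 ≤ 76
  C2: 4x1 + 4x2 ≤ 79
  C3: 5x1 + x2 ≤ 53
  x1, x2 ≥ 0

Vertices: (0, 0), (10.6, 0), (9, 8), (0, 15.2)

Evaluate the objective at each vertex of the feasible region:
  z(0, 0) = 0
  z(10.6, 0) = -137.8
  z(9, 8) = -205  ←
  z(0, 15.2) = -167.2
The minimum is at x1 = 9, x2 = 8.

(9, 8)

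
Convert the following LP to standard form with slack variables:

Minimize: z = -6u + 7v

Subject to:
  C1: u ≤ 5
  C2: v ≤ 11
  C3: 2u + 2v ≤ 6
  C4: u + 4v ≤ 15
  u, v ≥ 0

min z = -6u + 7v

s.t.
  u + s1 = 5
  v + s2 = 11
  2u + 2v + s3 = 6
  u + 4v + s4 = 15
  u, v, s1, s2, s3, s4 ≥ 0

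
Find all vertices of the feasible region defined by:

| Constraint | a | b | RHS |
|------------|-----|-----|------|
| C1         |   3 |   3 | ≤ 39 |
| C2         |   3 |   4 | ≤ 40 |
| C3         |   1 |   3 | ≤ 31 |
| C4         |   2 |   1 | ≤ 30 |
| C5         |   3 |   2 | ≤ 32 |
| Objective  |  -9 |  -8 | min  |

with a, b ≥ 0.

(0, 0), (10.67, 0), (8, 4), (0, 10)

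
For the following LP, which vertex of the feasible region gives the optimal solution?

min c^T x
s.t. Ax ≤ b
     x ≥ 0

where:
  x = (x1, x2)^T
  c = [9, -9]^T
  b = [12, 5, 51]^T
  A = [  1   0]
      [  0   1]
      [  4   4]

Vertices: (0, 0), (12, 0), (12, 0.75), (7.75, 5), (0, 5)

Evaluate the objective at each vertex of the feasible region:
  z(0, 0) = 0
  z(12, 0) = 108
  z(12, 0.75) = 101.2
  z(7.75, 5) = 24.75
  z(0, 5) = -45  ←
The minimum is at x1 = 0, x2 = 5.

(0, 5)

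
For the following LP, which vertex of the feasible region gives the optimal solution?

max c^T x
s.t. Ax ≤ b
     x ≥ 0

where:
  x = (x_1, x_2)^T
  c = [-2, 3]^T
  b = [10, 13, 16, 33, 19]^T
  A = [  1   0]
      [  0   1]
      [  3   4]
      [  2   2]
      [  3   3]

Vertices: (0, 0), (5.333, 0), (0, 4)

Evaluate the objective at each vertex of the feasible region:
  z(0, 0) = 0
  z(5.333, 0) = -10.67
  z(0, 4) = 12  ←
The maximum is at x_1 = 0, x_2 = 4.

(0, 4)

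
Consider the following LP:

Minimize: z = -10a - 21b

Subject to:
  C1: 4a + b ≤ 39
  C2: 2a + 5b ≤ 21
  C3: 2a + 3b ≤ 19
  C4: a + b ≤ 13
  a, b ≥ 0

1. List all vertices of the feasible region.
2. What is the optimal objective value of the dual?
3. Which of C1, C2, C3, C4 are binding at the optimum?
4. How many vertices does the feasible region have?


1. (0, 0), (9.5, 0), (8, 1), (0, 4.2)
2. -101
3. C2, C3
4. 4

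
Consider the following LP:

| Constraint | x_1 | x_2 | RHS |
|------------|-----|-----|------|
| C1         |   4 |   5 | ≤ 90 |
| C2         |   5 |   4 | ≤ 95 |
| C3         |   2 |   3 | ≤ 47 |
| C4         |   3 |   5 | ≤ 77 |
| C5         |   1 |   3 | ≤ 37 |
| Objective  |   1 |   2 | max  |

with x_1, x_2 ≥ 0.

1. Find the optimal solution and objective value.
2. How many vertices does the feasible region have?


1. x_1 = 10, x_2 = 9, z = 28
2. 5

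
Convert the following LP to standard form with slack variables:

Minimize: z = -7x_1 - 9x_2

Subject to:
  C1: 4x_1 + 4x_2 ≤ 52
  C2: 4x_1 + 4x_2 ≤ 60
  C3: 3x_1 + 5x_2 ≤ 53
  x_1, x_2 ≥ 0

min z = -7x_1 - 9x_2

s.t.
  4x_1 + 4x_2 + s1 = 52
  4x_1 + 4x_2 + s2 = 60
  3x_1 + 5x_2 + s3 = 53
  x_1, x_2, s1, s2, s3 ≥ 0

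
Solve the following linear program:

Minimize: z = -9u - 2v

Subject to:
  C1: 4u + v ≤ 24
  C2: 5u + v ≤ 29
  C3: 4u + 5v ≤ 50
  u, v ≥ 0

Evaluate the objective at each vertex of the feasible region:
  z(0, 0) = 0
  z(5.8, 0) = -52.2
  z(5, 4) = -53  ←
  z(4.375, 6.5) = -52.38
  z(0, 10) = -20
The minimum is at u = 5, v = 4.

u = 5, v = 4, z = -53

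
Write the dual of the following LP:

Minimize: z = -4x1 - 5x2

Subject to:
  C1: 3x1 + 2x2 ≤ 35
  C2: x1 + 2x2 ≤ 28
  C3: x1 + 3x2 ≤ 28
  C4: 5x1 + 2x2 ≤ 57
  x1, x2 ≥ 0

Primal min cᵀx s.t. Ax ≤ b, x ≥ 0  →  Dual max −bᵀy s.t. Aᵀy ≥ −c, y ≥ 0.

Maximize: z = -35y1 - 28y2 - 28y3 - 57y4

Subject to:
  3y1 + y2 + y3 + 5y4 ≥ 4
  2y1 + 2y2 + 3y3 + 2y4 ≥ 5
  y1, y2, y3, y4 ≥ 0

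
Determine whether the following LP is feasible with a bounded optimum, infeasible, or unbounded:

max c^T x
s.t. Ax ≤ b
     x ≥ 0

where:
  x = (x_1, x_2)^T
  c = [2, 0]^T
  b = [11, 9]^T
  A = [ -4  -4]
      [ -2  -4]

Unbounded (objective can increase without bound)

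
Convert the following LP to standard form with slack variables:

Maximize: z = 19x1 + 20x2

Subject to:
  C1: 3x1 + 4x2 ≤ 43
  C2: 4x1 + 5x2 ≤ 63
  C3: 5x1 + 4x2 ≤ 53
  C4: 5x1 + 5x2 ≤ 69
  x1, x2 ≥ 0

max z = 19x1 + 20x2

s.t.
  3x1 + 4x2 + s1 = 43
  4x1 + 5x2 + s2 = 63
  5x1 + 4x2 + s3 = 53
  5x1 + 5x2 + s4 = 69
  x1, x2, s1, s2, s3, s4 ≥ 0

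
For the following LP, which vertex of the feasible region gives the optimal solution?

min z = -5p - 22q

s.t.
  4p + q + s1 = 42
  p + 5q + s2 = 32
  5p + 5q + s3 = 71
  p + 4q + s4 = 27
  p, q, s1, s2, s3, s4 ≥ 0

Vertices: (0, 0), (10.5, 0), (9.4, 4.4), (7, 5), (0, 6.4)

Evaluate the objective at each vertex of the feasible region:
  z(0, 0) = 0
  z(10.5, 0) = -52.5
  z(9.4, 4.4) = -143.8
  z(7, 5) = -145  ←
  z(0, 6.4) = -140.8
The minimum is at p = 7, q = 5.

(7, 5)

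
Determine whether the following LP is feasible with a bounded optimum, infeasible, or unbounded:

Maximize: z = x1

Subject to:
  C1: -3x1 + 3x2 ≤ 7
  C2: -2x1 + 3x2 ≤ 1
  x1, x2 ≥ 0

Unbounded (objective can increase without bound)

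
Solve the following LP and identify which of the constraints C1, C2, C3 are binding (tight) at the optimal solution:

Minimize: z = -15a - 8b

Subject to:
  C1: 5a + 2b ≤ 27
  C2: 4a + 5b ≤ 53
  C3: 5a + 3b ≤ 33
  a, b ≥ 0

At a = 3, b = 6, compute slack b - a·x for each constraint:
  C1: 27 − 27 = 0  (binding)
  C2: 53 − 42 = 11  (slack)
  C3: 33 − 33 = 0  (binding)

Optimal: a = 3, b = 6
Binding: C1, C3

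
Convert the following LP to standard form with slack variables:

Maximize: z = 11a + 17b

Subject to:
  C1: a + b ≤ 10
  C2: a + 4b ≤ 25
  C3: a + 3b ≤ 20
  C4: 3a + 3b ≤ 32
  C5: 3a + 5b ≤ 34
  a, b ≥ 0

max z = 11a + 17b

s.t.
  a + b + s1 = 10
  a + 4b + s2 = 25
  a + 3b + s3 = 20
  3a + 3b + s4 = 32
  3a + 5b + s5 = 34
  a, b, s1, s2, s3, s4, s5 ≥ 0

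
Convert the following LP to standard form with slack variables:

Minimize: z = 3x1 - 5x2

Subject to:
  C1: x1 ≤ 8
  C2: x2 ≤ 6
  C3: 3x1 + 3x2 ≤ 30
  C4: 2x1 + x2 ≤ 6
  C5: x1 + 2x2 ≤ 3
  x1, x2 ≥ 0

min z = 3x1 - 5x2

s.t.
  x1 + s1 = 8
  x2 + s2 = 6
  3x1 + 3x2 + s3 = 30
  2x1 + x2 + s4 = 6
  x1 + 2x2 + s5 = 3
  x1, x2, s1, s2, s3, s4, s5 ≥ 0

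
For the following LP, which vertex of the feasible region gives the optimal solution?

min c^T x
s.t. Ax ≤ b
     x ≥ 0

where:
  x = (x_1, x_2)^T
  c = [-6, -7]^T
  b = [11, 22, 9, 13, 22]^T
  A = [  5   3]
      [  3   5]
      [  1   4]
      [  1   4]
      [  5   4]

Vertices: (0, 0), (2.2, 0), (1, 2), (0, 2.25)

Evaluate the objective at each vertex of the feasible region:
  z(0, 0) = 0
  z(2.2, 0) = -13.2
  z(1, 2) = -20  ←
  z(0, 2.25) = -15.75
The minimum is at x_1 = 1, x_2 = 2.

(1, 2)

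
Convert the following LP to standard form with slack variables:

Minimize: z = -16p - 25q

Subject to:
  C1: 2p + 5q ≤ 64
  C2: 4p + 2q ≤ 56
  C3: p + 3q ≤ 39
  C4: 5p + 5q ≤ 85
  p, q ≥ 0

min z = -16p - 25q

s.t.
  2p + 5q + s1 = 64
  4p + 2q + s2 = 56
  p + 3q + s3 = 39
  5p + 5q + s4 = 85
  p, q, s1, s2, s3, s4 ≥ 0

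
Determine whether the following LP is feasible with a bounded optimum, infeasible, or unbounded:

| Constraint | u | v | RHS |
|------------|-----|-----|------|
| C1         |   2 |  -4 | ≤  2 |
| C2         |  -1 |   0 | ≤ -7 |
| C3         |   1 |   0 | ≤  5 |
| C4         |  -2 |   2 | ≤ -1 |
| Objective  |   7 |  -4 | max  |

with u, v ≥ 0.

Infeasible (no feasible solution exists)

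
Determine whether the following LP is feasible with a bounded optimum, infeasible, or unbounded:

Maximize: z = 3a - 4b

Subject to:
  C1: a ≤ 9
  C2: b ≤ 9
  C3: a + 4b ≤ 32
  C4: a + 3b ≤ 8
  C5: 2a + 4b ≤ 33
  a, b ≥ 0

Feasible with a bounded optimal solution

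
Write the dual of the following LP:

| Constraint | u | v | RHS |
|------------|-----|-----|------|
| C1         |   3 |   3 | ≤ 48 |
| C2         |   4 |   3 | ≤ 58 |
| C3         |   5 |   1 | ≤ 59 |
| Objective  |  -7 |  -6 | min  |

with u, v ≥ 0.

Primal min cᵀx s.t. Ax ≤ b, x ≥ 0  →  Dual max −bᵀy s.t. Aᵀy ≥ −c, y ≥ 0.

Maximize: z = -48y1 - 58y2 - 59y3

Subject to:
  3y1 + 4y2 + 5y3 ≥ 7
  3y1 + 3y2 + y3 ≥ 6
  y1, y2, y3 ≥ 0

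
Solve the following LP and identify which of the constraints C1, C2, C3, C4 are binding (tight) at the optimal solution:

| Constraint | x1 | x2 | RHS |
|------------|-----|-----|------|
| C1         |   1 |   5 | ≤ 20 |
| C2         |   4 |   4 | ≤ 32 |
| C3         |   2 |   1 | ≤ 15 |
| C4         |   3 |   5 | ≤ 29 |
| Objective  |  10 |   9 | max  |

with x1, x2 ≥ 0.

At x1 = 7, x2 = 1, compute slack b - a·x for each constraint:
  C1: 20 − 12 = 8  (slack)
  C2: 32 − 32 = 0  (binding)
  C3: 15 − 15 = 0  (binding)
  C4: 29 − 26 = 3  (slack)

Optimal: x1 = 7, x2 = 1
Binding: C2, C3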